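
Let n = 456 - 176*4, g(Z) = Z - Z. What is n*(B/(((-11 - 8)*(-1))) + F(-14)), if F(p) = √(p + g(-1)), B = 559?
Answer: -138632/19 - 248*I*√14 ≈ -7296.4 - 927.93*I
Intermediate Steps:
g(Z) = 0
F(p) = √p (F(p) = √(p + 0) = √p)
n = -248 (n = 456 - 1*704 = 456 - 704 = -248)
n*(B/(((-11 - 8)*(-1))) + F(-14)) = -248*(559/(((-11 - 8)*(-1))) + √(-14)) = -248*(559/((-19*(-1))) + I*√14) = -248*(559/19 + I*√14) = -138632/19 - 248*I*√14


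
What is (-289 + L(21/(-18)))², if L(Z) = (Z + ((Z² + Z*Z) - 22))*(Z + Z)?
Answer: 42445225/729 ≈ 58224.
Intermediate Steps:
L(Z) = 2*Z*(-22 + Z + 2*Z²) (L(Z) = (Z + ((Z² + Z²) - 22))*(2*Z) = (Z + (2*Z² - 22))*(2*Z) = (Z + (-22 + 2*Z²))*(2*Z) = (-22 + Z + 2*Z²)*(2*Z) = 2*Z*(-22 + Z + 2*Z²))
(-289 + L(21/(-18)))² = (-289 + 2*(21/(-18))*(-22 + 21/(-18) + 2*(21/(-18))²))² = (-289 + 2*(21*(-1/18))*(-22 + 21*(-1/18) + 2*(21*(-1/18))²))² = (-289 + 2*(-7/6)*(-22 - 7/6 + 2*(-7/6)²))² = (-289 + 2*(-7/6)*(-22 - 7/6 + 2*(49/36)))² = (-289 + 2*(-7/6)*(-22 - 7/6 + 49/18))² = (-289 + 2*(-7/6)*(-184/9))² = (-289 + 1288/27)² = (-6515/27)² = 42445225/729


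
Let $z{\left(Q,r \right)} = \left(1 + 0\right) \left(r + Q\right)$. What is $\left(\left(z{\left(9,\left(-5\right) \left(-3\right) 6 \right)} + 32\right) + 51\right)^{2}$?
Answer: $33124$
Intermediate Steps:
$z{\left(Q,r \right)} = Q + r$ ($z{\left(Q,r \right)} = 1 \left(Q + r\right) = Q + r$)
$\left(\left(z{\left(9,\left(-5\right) \left(-3\right) 6 \right)} + 32\right) + 51\right)^{2} = \left(\left(\left(9 + \left(-5\right) \left(-3\right) 6\right) + 32\right) + 51\right)^{2} = \left(\left(\left(9 + 15 \cdot 6\right) + 32\right) + 51\right)^{2} = \left(\left(\left(9 + 90\right) + 32\right) + 51\right)^{2} = \left(\left(99 + 32\right) + 51\right)^{2} = \left(131 + 51\right)^{2} = 182^{2} = 33124$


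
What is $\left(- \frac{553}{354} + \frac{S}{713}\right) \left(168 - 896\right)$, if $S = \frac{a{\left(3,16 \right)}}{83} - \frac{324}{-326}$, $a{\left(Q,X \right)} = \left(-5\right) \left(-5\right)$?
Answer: $\frac{1939440574708}{1707373329} \approx 1135.9$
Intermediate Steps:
$a{\left(Q,X \right)} = 25$
$S = \frac{17521}{13529}$ ($S = \frac{25}{83} - \frac{324}{-326} = 25 \cdot \frac{1}{83} - - \frac{162}{163} = \frac{25}{83} + \frac{162}{163} = \frac{17521}{13529} \approx 1.2951$)
$\left(- \frac{553}{354} + \frac{S}{713}\right) \left(168 - 896\right) = \left(- \frac{553}{354} + \frac{17521}{13529 \cdot 713}\right) \left(168 - 896\right) = \left(\left(-553\right) \frac{1}{354} + \frac{17521}{13529} \cdot \frac{1}{713}\right) \left(168 - 896\right) = \left(- \frac{553}{354} + \frac{17521}{9646177}\right) \left(-728\right) = \left(- \frac{5328133447}{3414746658}\right) \left(-728\right) = \frac{1939440574708}{1707373329}$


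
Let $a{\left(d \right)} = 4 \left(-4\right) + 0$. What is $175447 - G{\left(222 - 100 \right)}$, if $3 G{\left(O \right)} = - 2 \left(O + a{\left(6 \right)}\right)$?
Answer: $\frac{526553}{3} \approx 1.7552 \cdot 10^{5}$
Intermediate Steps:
$a{\left(d \right)} = -16$ ($a{\left(d \right)} = -16 + 0 = -16$)
$G{\left(O \right)} = \frac{32}{3} - \frac{2 O}{3}$ ($G{\left(O \right)} = \frac{\left(-2\right) \left(O - 16\right)}{3} = \frac{\left(-2\right) \left(-16 + O\right)}{3} = \frac{32 - 2 O}{3} = \frac{32}{3} - \frac{2 O}{3}$)
$175447 - G{\left(222 - 100 \right)} = 175447 - \left(\frac{32}{3} - \frac{2 \left(222 - 100\right)}{3}\right) = 175447 - \left(\frac{32}{3} - \frac{244}{3}\right) = 175447 - - \frac{212}{3} = 175447 + \frac{212}{3} = \frac{526553}{3}$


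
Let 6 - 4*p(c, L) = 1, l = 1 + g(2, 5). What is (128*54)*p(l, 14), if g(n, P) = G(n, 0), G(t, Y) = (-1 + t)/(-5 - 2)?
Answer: 8640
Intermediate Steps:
G(t, Y) = 1/7 - t/7 (G(t, Y) = (-1 + t)/(-7) = (-1 + t)*(-1/7) = 1/7 - t/7)
g(n, P) = 1/7 - n/7
l = 6/7 (l = 1 + (1/7 - 1/7*2) = 1 + (1/7 - 2/7) = 1 - 1/7 = 6/7 ≈ 0.85714)
p(c, L) = 5/4 (p(c, L) = 3/2 - 1/4*1 = 3/2 - 1/4 = 5/4)
(128*54)*p(l, 14) = (128*54)*(5/4) = 6912*(5/4) = 8640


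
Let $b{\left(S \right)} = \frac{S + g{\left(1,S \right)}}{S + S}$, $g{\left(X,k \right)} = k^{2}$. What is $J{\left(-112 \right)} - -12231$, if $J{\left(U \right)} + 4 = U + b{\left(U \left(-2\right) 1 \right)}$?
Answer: $\frac{24455}{2} \approx 12228.0$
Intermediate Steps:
$b{\left(S \right)} = \frac{S + S^{2}}{2 S}$ ($b{\left(S \right)} = \frac{S + S^{2}}{S + S} = \frac{S + S^{2}}{2 S}$)
$J{\left(U \right)} = - \frac{7}{2}$ ($J{\left(U \right)} = -4 + \left(U + \left(\frac{1}{2} + \frac{U \left(-2\right) 1}{2}\right)\right) = -4 + \left(U + \left(\frac{1}{2} + \frac{- 2 U 1}{2}\right)\right) = -4 + \left(U + \left(\frac{1}{2} + \frac{\left(-2\right) U}{2}\right)\right) = -4 + \left(U - \left(- \frac{1}{2} + U\right)\right) = -4 + \frac{1}{2} = - \frac{7}{2}$)
$J{\left(-112 \right)} - -12231 = - \frac{7}{2} - -12231 = - \frac{7}{2} + 12231 = \frac{24455}{2}$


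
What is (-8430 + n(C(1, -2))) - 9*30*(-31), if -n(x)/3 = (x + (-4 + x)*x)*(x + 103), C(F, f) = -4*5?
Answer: -114600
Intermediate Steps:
C(F, f) = -20
n(x) = -3*(103 + x)*(x + x*(-4 + x)) (n(x) = -3*(x + (-4 + x)*x)*(x + 103) = -3*(x + x*(-4 + x))*(103 + x) = -3*(103 + x)*(x + x*(-4 + x)))
(-8430 + n(C(1, -2))) - 9*30*(-31) = (-8430 + 3*(-20)*(309 - 1*(-20)**2 - 100*(-20))) - 9*30*(-31) = (-8430 + 3*(-20)*(309 - 1*400 + 2000)) - 270*(-31) = (-8430 + 3*(-20)*(309 - 400 + 2000)) + 8370 = (-8430 + 3*(-20)*1909) + 8370 = (-8430 - 114540) + 8370 = -122970 + 8370 = -114600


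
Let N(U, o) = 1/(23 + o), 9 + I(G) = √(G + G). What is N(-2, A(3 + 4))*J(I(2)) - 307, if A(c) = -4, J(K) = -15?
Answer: -5848/19 ≈ -307.79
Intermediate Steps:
I(G) = -9 + √2*√G (I(G) = -9 + √(G + G) = -9 + √(2*G) = -9 + √2*√G)
N(-2, A(3 + 4))*J(I(2)) - 307 = -15/(23 - 4) - 307 = -15/19 - 307 = -5848/19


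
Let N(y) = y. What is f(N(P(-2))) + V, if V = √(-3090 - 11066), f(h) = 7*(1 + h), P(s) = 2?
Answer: 21 + 2*I*√3539 ≈ 21.0 + 118.98*I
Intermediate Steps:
f(h) = 7 + 7*h
V = 2*I*√3539 (V = √(-14156) = 2*I*√3539 ≈ 118.98*I)
f(N(P(-2))) + V = (7 + 7*2) + 2*I*√3539 = (7 + 14) + 2*I*√3539 = 21 + 2*I*√3539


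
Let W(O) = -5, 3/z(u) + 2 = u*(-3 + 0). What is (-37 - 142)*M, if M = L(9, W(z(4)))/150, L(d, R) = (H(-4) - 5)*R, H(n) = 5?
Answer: 0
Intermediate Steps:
z(u) = 3/(-2 - 3*u) (z(u) = 3/(-2 + u*(-3 + 0)) = 3/(-2 + u*(-3)) = 3/(-2 - 3*u))
L(d, R) = 0 (L(d, R) = (5 - 5)*R = 0*R = 0)
M = 0 (M = 0/150 = 0*(1/150) = 0)
(-37 - 142)*M = (-37 - 142)*0 = -179*0 = 0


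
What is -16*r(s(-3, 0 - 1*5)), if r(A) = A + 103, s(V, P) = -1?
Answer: -1632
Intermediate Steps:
r(A) = 103 + A
-16*r(s(-3, 0 - 1*5)) = -16*(103 - 1) = -16*102 = -1632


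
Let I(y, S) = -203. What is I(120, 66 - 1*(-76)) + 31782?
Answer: 31579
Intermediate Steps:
I(120, 66 - 1*(-76)) + 31782 = -203 + 31782 = 31579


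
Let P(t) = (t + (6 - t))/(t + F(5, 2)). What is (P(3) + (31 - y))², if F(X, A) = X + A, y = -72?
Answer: 268324/25 ≈ 10733.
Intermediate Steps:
F(X, A) = A + X
P(t) = 6/(7 + t) (P(t) = (t + (6 - t))/(t + (2 + 5)) = 6/(t + 7) = 6/(7 + t))
(P(3) + (31 - y))² = (6/(7 + 3) + (31 - 1*(-72)))² = (6/10 + (31 + 72))² = (6*(⅒) + 103)² = (⅗ + 103)² = (518/5)² = 268324/25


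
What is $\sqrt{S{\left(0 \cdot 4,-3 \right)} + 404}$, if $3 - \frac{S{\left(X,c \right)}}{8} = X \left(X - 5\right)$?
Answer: $2 \sqrt{107} \approx 20.688$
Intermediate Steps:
$S{\left(X,c \right)} = 24 - 8 X \left(-5 + X\right)$ ($S{\left(X,c \right)} = 24 - 8 X \left(X - 5\right) = 24 - 8 X \left(-5 + X\right)$)
$\sqrt{S{\left(0 \cdot 4,-3 \right)} + 404} = \sqrt{\left(24 - 8 \left(0 \cdot 4\right)^{2} + 40 \cdot 0 \cdot 4\right) + 404} = \sqrt{\left(24 - 8 \cdot 0^{2} + 40 \cdot 0\right) + 404} = \sqrt{\left(24 - 0 + 0\right) + 404} = \sqrt{\left(24 + 0 + 0\right) + 404} = \sqrt{24 + 404} = \sqrt{428} = 2 \sqrt{107}$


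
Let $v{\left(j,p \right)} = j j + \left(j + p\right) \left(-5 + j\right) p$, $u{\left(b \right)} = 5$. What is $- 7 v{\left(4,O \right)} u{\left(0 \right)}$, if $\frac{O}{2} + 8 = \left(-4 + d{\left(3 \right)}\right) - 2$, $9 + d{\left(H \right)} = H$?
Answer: $49840$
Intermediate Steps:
$d{\left(H \right)} = -9 + H$
$O = -40$ ($O = -16 + 2 \left(\left(-4 + \left(-9 + 3\right)\right) - 2\right) = -16 + 2 \left(\left(-4 - 6\right) - 2\right) = -16 + 2 \left(-10 - 2\right) = -16 + 2 \left(-12\right) = -16 - 24 = -40$)
$v{\left(j,p \right)} = j^{2} + p \left(-5 + j\right) \left(j + p\right)$ ($v{\left(j,p \right)} = j^{2} + \left(-5 + j\right) \left(j + p\right) p = j^{2} + p \left(-5 + j\right) \left(j + p\right)$)
$- 7 v{\left(4,O \right)} u{\left(0 \right)} = - 7 \left(4^{2} - 5 \left(-40\right)^{2} + 4 \left(-40\right)^{2} - 40 \cdot 4^{2} - 20 \left(-40\right)\right) 5 = - 7 \left(16 - 8000 + 4 \cdot 1600 - 640 + 800\right) 5 = - 7 \left(16 - 8000 + 6400 - 640 + 800\right) 5 = \left(-7\right) \left(-1424\right) 5 = 9968 \cdot 5 = 49840$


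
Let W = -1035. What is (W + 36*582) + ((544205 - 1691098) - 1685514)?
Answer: -2812490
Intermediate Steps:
(W + 36*582) + ((544205 - 1691098) - 1685514) = (-1035 + 36*582) + ((544205 - 1691098) - 1685514) = (-1035 + 20952) + (-1146893 - 1685514) = 19917 - 2832407 = -2812490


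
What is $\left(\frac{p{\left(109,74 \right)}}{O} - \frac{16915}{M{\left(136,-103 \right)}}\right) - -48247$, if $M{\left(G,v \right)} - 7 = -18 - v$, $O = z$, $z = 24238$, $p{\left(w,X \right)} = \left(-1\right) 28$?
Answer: $\frac{53587901983}{1114948} \approx 48063.0$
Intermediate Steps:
$p{\left(w,X \right)} = -28$
$O = 24238$
$M{\left(G,v \right)} = -11 - v$ ($M{\left(G,v \right)} = 7 - \left(18 + v\right) = -11 - v$)
$\left(\frac{p{\left(109,74 \right)}}{O} - \frac{16915}{M{\left(136,-103 \right)}}\right) - -48247 = \left(- \frac{28}{24238} - \frac{16915}{-11 - -103}\right) - -48247 = \left(\left(-28\right) \frac{1}{24238} - \frac{16915}{-11 + 103}\right) + 48247 = \left(- \frac{14}{12119} - \frac{16915}{92}\right) + 48247 = - \frac{204994173}{1114948} + 48247 = \frac{53587901983}{1114948}$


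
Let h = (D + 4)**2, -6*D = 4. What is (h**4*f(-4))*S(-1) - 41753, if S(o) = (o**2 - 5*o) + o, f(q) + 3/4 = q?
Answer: -2648941433/6561 ≈ -4.0374e+5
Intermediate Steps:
f(q) = -3/4 + q
D = -2/3 (D = -1/6*4 = -2/3 ≈ -0.66667)
S(o) = o**2 - 4*o
h = 100/9 (h = (-2/3 + 4)**2 = (10/3)**2 = 100/9 ≈ 11.111)
(h**4*f(-4))*S(-1) - 41753 = ((100/9)**4*(-3/4 - 4))*(-(-4 - 1)) - 41753 = ((100000000/6561)*(-19/4))*(-1*(-5)) - 41753 = -475000000/6561*5 - 41753 = -2375000000/6561 - 41753 = -2648941433/6561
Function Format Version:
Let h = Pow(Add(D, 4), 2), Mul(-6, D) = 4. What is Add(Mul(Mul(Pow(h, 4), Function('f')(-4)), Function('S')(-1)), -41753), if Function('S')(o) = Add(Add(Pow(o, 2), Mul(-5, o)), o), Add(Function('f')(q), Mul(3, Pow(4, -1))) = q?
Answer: Rational(-2648941433, 6561) ≈ -4.0374e+5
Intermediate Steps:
Function('f')(q) = Add(Rational(-3, 4), q)
D = Rational(-2, 3) (D = Mul(Rational(-1, 6), 4) = Rational(-2, 3) ≈ -0.66667)
Function('S')(o) = Add(Pow(o, 2), Mul(-4, o))
h = Rational(100, 9) (h = Pow(Add(Rational(-2, 3), 4), 2) = Pow(Rational(10, 3), 2) = Rational(100, 9) ≈ 11.111)
Add(Mul(Mul(Pow(h, 4), Function('f')(-4)), Function('S')(-1)), -41753) = Add(Mul(Mul(Pow(Rational(100, 9), 4), Add(Rational(-3, 4), -4)), Mul(-1, Add(-4, -1))), -41753) = Add(Mul(Mul(Rational(100000000, 6561), Rational(-19, 4)), Mul(-1, -5)), -41753) = Add(Mul(Rational(-475000000, 6561), 5), -41753) = Add(Rational(-2375000000, 6561), -41753) = Rational(-2648941433, 6561)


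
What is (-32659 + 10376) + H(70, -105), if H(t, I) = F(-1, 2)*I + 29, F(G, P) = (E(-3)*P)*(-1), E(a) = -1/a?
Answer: -22184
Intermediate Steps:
F(G, P) = -P/3 (F(G, P) = ((-1/(-3))*P)*(-1) = ((-1*(-⅓))*P)*(-1) = (P/3)*(-1) = -P/3)
H(t, I) = 29 - 2*I/3 (H(t, I) = (-⅓*2)*I + 29 = -2*I/3 + 29 = 29 - 2*I/3)
(-32659 + 10376) + H(70, -105) = (-32659 + 10376) + (29 - ⅔*(-105)) = -22283 + (29 + 70) = -22283 + 99 = -22184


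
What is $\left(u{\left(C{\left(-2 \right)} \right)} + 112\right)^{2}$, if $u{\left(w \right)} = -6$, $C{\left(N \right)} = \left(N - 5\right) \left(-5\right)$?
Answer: $11236$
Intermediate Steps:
$C{\left(N \right)} = 25 - 5 N$ ($C{\left(N \right)} = \left(-5 + N\right) \left(-5\right) = 25 - 5 N$)
$\left(u{\left(C{\left(-2 \right)} \right)} + 112\right)^{2} = \left(-6 + 112\right)^{2} = 106^{2} = 11236$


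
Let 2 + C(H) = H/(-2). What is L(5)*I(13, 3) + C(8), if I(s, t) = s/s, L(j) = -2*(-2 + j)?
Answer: -12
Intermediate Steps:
L(j) = 4 - 2*j
C(H) = -2 - H/2 (C(H) = -2 + H/(-2) = -2 + H*(-½) = -2 - H/2)
I(s, t) = 1
L(5)*I(13, 3) + C(8) = (4 - 2*5)*1 + (-2 - ½*8) = (4 - 10)*1 + (-2 - 4) = -6*1 - 6 = -6 - 6 = -12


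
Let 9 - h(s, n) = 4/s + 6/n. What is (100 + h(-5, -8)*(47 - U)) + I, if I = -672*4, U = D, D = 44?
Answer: -51127/20 ≈ -2556.4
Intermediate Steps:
h(s, n) = 9 - 6/n - 4/s (h(s, n) = 9 - (4/s + 6/n) = 9 + (-6/n - 4/s) = 9 - 6/n - 4/s)
U = 44
I = -2688
(100 + h(-5, -8)*(47 - U)) + I = (100 + (9 - 6/(-8) - 4/(-5))*(47 - 1*44)) - 2688 = (100 + (9 - 6*(-⅛) - 4*(-⅕))*(47 - 44)) - 2688 = (100 + (9 + ¾ + ⅘)*3) - 2688 = (100 + (211/20)*3) - 2688 = (100 + 633/20) - 2688 = 2633/20 - 2688 = -51127/20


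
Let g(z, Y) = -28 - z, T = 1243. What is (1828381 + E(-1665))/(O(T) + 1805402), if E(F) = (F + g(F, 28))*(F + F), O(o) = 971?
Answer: 1921621/1806373 ≈ 1.0638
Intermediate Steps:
E(F) = -56*F (E(F) = (F + (-28 - F))*(F + F) = -56*F)
(1828381 + E(-1665))/(O(T) + 1805402) = (1828381 - 56*(-1665))/(971 + 1805402) = (1828381 + 93240)/1806373 = 1921621*(1/1806373) = 1921621/1806373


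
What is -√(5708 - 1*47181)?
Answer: -I*√41473 ≈ -203.65*I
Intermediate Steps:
-√(5708 - 1*47181) = -√(5708 - 47181) = -√(-41473) = -I*√41473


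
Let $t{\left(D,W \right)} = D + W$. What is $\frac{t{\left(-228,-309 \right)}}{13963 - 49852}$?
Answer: $\frac{179}{11963} \approx 0.014963$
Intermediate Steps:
$\frac{t{\left(-228,-309 \right)}}{13963 - 49852} = \frac{-228 - 309}{13963 - 49852} = - \frac{537}{13963 - 49852} = - \frac{537}{-35889} = \left(-537\right) \left(- \frac{1}{35889}\right) = \frac{179}{11963}$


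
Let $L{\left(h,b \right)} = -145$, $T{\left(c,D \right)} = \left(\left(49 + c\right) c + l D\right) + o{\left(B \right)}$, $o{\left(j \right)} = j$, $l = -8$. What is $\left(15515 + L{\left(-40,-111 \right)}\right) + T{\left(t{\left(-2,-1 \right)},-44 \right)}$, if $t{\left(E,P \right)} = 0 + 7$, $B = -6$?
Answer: $16108$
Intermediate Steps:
$t{\left(E,P \right)} = 7$
$T{\left(c,D \right)} = -6 - 8 D + c \left(49 + c\right)$ ($T{\left(c,D \right)} = \left(\left(49 + c\right) c - 8 D\right) - 6 = \left(c \left(49 + c\right) - 8 D\right) - 6 = \left(- 8 D + c \left(49 + c\right)\right) - 6 = -6 - 8 D + c \left(49 + c\right)$)
$\left(15515 + L{\left(-40,-111 \right)}\right) + T{\left(t{\left(-2,-1 \right)},-44 \right)} = \left(15515 - 145\right) + \left(-6 + 7^{2} - -352 + 49 \cdot 7\right) = 15370 + \left(-6 + 49 + 352 + 343\right) = 15370 + 738 = 16108$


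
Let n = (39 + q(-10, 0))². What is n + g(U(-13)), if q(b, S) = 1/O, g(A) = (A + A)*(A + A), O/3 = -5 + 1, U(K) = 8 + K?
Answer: 232489/144 ≈ 1614.5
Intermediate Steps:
O = -12 (O = 3*(-5 + 1) = 3*(-4) = -12)
g(A) = 4*A² (g(A) = (2*A)*(2*A) = 4*A²)
q(b, S) = -1/12 (q(b, S) = 1/(-12) = -1/12)
n = 218089/144 (n = (39 - 1/12)² = (467/12)² = 218089/144 ≈ 1514.5)
n + g(U(-13)) = 218089/144 + 4*(8 - 13)² = 218089/144 + 4*(-5)² = 218089/144 + 4*25 = 218089/144 + 100 = 232489/144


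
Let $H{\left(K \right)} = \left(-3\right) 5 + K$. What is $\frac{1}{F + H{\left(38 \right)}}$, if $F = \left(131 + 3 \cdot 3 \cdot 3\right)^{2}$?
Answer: $\frac{1}{24987} \approx 4.0021 \cdot 10^{-5}$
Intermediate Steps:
$H{\left(K \right)} = -15 + K$
$F = 24964$ ($F = \left(131 + 9 \cdot 3\right)^{2} = \left(131 + 27\right)^{2} = 158^{2} = 24964$)
$\frac{1}{F + H{\left(38 \right)}} = \frac{1}{24964 + \left(-15 + 38\right)} = \frac{1}{24964 + 23} = \frac{1}{24987}$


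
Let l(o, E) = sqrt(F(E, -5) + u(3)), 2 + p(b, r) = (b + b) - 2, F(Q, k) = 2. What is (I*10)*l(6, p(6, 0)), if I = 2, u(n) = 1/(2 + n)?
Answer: 4*sqrt(55) ≈ 29.665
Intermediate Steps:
p(b, r) = -4 + 2*b (p(b, r) = -2 + ((b + b) - 2) = -2 + (2*b - 2) = -2 + (-2 + 2*b) = -4 + 2*b)
l(o, E) = sqrt(55)/5 (l(o, E) = sqrt(2 + 1/(2 + 3)) = sqrt(2 + 1/5) = sqrt(11/5) = sqrt(55)/5)
(I*10)*l(6, p(6, 0)) = (2*10)*(sqrt(55)/5) = 20*(sqrt(55)/5) = 4*sqrt(55)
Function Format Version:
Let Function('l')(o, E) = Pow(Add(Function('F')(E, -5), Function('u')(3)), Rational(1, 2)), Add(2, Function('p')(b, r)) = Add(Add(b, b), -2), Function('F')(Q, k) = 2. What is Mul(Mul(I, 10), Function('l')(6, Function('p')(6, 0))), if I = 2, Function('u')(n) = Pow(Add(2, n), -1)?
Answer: Mul(4, Pow(55, Rational(1, 2))) ≈ 29.665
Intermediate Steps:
Function('p')(b, r) = Add(-4, Mul(2, b)) (Function('p')(b, r) = Add(-2, Add(Add(b, b), -2)) = Add(-2, Add(Mul(2, b), -2)) = Add(-2, Add(-2, Mul(2, b))) = Add(-4, Mul(2, b)))
Function('l')(o, E) = Mul(Rational(1, 5), Pow(55, Rational(1, 2))) (Function('l')(o, E) = Pow(Add(2, Pow(Add(2, 3), -1)), Rational(1, 2)) = Pow(Add(2, Pow(5, -1)), Rational(1, 2)) = Pow(Add(2, Rational(1, 5)), Rational(1, 2)) = Pow(Rational(11, 5), Rational(1, 2)) = Mul(Rational(1, 5), Pow(55, Rational(1, 2))))
Mul(Mul(I, 10), Function('l')(6, Function('p')(6, 0))) = Mul(Mul(2, 10), Mul(Rational(1, 5), Pow(55, Rational(1, 2)))) = Mul(20, Mul(Rational(1, 5), Pow(55, Rational(1, 2)))) = Mul(4, Pow(55, Rational(1, 2)))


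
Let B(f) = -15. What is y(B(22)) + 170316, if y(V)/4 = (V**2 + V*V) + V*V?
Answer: 173016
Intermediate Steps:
y(V) = 12*V**2 (y(V) = 4*((V**2 + V*V) + V*V) = 4*((V**2 + V**2) + V**2) = 4*(2*V**2 + V**2) = 4*(3*V**2) = 12*V**2)
y(B(22)) + 170316 = 12*(-15)**2 + 170316 = 12*225 + 170316 = 2700 + 170316 = 173016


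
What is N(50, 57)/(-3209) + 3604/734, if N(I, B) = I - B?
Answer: 5785187/1177703 ≈ 4.9123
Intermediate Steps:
N(50, 57)/(-3209) + 3604/734 = (50 - 1*57)/(-3209) + 3604/734 = (50 - 57)*(-1/3209) + 3604*(1/734) = -7*(-1/3209) + 1802/367 = 7/3209 + 1802/367 = 5785187/1177703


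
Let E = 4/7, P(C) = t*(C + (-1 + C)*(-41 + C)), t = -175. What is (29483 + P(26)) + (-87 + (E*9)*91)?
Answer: 90939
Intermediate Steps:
P(C) = -175*C - 175*(-1 + C)*(-41 + C) (P(C) = -175*(C + (-1 + C)*(-41 + C)) = -175*C - 175*(-1 + C)*(-41 + C))
E = 4/7 (E = 4*(⅐) = 4/7 ≈ 0.57143)
(29483 + P(26)) + (-87 + (E*9)*91) = (29483 + (-7175 - 175*26² + 7175*26)) + (-87 + ((4/7)*9)*91) = (29483 + (-7175 - 175*676 + 186550)) + (-87 + (36/7)*91) = (29483 + (-7175 - 118300 + 186550)) + (-87 + 468) = (29483 + 61075) + 381 = 90558 + 381 = 90939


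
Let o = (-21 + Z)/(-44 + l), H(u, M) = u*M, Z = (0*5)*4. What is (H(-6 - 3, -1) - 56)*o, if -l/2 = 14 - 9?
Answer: -329/18 ≈ -18.278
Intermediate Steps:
Z = 0 (Z = 0*4 = 0)
l = -10 (l = -2*(14 - 9) = -2*5 = -10)
H(u, M) = M*u
o = 7/18 (o = (-21 + 0)/(-44 - 10) = -21/(-54) = -21*(-1/54) = 7/18 ≈ 0.38889)
(H(-6 - 3, -1) - 56)*o = (-(-6 - 3) - 56)*(7/18) = (-1*(-9) - 56)*(7/18) = (9 - 56)*(7/18) = -47*7/18 = -329/18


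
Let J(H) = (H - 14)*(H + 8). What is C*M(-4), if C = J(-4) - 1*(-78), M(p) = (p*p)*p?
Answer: -384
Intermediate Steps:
J(H) = (-14 + H)*(8 + H)
M(p) = p**3 (M(p) = p**2*p = p**3)
C = 6 (C = (-112 + (-4)**2 - 6*(-4)) - 1*(-78) = (-112 + 16 + 24) + 78 = -72 + 78 = 6)
C*M(-4) = 6*(-4)**3 = 6*(-64) = -384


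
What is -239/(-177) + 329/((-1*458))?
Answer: 51229/81066 ≈ 0.63194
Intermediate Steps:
-239/(-177) + 329/((-1*458)) = -239*(-1/177) + 329/(-458) = 239/177 + 329*(-1/458) = 239/177 - 329/458 = 51229/81066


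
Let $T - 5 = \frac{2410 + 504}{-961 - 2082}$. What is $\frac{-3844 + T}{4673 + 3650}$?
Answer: $- \frac{11684991}{25326889} \approx -0.46137$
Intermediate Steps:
$T = \frac{12301}{3043}$ ($T = 5 + \frac{2410 + 504}{-961 - 2082} = 5 + \frac{2914}{-3043} = 5 + 2914 \left(- \frac{1}{3043}\right) = 5 - \frac{2914}{3043} = \frac{12301}{3043} \approx 4.0424$)
$\frac{-3844 + T}{4673 + 3650} = \frac{-3844 + \frac{12301}{3043}}{4673 + 3650} = - \frac{11684991}{3043 \cdot 8323} = \left(- \frac{11684991}{3043}\right) \frac{1}{8323} = - \frac{11684991}{25326889}$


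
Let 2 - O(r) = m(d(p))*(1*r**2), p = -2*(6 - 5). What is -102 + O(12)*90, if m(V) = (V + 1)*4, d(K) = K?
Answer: 51918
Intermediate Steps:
p = -2 (p = -2*1 = -2)
m(V) = 4 + 4*V (m(V) = (1 + V)*4 = 4 + 4*V)
O(r) = 2 + 4*r**2 (O(r) = 2 - (4 + 4*(-2))*1*r**2 = 2 - (4 - 8)*r**2 = 2 - (-4)*r**2 = 2 + 4*r**2)
-102 + O(12)*90 = -102 + (2 + 4*12**2)*90 = -102 + (2 + 4*144)*90 = -102 + (2 + 576)*90 = -102 + 578*90 = -102 + 52020 = 51918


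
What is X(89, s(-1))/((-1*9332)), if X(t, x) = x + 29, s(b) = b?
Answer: -7/2333 ≈ -0.0030004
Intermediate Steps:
X(t, x) = 29 + x
X(89, s(-1))/((-1*9332)) = (29 - 1)/((-1*9332)) = 28/(-9332) = 28*(-1/9332) = -7/2333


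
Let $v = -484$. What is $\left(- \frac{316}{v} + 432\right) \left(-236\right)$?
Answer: $- \frac{12354836}{121} \approx -1.0211 \cdot 10^{5}$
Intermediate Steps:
$\left(- \frac{316}{v} + 432\right) \left(-236\right) = \left(- \frac{316}{-484} + 432\right) \left(-236\right) = \left(\left(-316\right) \left(- \frac{1}{484}\right) + 432\right) \left(-236\right) = \left(\frac{79}{121} + 432\right) \left(-236\right) = \frac{52351}{121} \left(-236\right) = - \frac{12354836}{121}$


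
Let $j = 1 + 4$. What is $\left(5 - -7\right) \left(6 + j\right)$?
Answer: $132$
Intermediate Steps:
$j = 5$
$\left(5 - -7\right) \left(6 + j\right) = \left(5 - -7\right) \left(6 + 5\right) = \left(5 + 7\right) 11 = 12 \cdot 11 = 132$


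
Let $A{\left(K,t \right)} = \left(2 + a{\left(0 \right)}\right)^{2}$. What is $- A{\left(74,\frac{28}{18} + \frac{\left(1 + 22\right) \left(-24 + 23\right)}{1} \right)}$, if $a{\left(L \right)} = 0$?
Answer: $-4$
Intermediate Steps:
$A{\left(K,t \right)} = 4$ ($A{\left(K,t \right)} = \left(2 + 0\right)^{2} = 2^{2} = 4$)
$- A{\left(74,\frac{28}{18} + \frac{\left(1 + 22\right) \left(-24 + 23\right)}{1} \right)} = \left(-1\right) 4 = -4$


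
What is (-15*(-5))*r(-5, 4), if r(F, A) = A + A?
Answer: 600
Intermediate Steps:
r(F, A) = 2*A
(-15*(-5))*r(-5, 4) = (-15*(-5))*(2*4) = 75*8 = 600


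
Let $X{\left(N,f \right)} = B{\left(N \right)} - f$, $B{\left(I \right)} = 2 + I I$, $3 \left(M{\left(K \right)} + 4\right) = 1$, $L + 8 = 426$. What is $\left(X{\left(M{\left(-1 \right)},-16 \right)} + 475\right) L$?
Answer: $\frac{1905244}{9} \approx 2.1169 \cdot 10^{5}$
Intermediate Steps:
$L = 418$ ($L = -8 + 426 = 418$)
$M{\left(K \right)} = - \frac{11}{3}$ ($M{\left(K \right)} = -4 + \frac{1}{3} \cdot 1 = -4 + \frac{1}{3} = - \frac{11}{3}$)
$B{\left(I \right)} = 2 + I^{2}$
$X{\left(N,f \right)} = 2 + N^{2} - f$ ($X{\left(N,f \right)} = \left(2 + N^{2}\right) - f = 2 + N^{2} - f$)
$\left(X{\left(M{\left(-1 \right)},-16 \right)} + 475\right) L = \left(\left(2 + \left(- \frac{11}{3}\right)^{2} - -16\right) + 475\right) 418 = \left(\left(2 + \frac{121}{9} + 16\right) + 475\right) 418 = \left(\frac{283}{9} + 475\right) 418 = \frac{4558}{9} \cdot 418 = \frac{1905244}{9}$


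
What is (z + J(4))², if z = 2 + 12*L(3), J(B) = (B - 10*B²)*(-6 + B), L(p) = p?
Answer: 122500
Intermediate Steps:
J(B) = (-6 + B)*(B - 10*B²)
z = 38 (z = 2 + 12*3 = 2 + 36 = 38)
(z + J(4))² = (38 + 4*(-6 - 10*4² + 61*4))² = (38 + 4*(-6 - 10*16 + 244))² = (38 + 4*(-6 - 160 + 244))² = (38 + 4*78)² = (38 + 312)² = 350² = 122500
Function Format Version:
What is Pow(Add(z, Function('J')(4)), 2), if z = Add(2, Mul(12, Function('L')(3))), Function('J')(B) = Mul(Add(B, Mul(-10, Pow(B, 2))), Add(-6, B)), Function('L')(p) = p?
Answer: 122500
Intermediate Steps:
Function('J')(B) = Mul(Add(-6, B), Add(B, Mul(-10, Pow(B, 2))))
z = 38 (z = Add(2, Mul(12, 3)) = Add(2, 36) = 38)
Pow(Add(z, Function('J')(4)), 2) = Pow(Add(38, Mul(4, Add(-6, Mul(-10, Pow(4, 2)), Mul(61, 4)))), 2) = Pow(Add(38, Mul(4, Add(-6, Mul(-10, 16), 244))), 2) = Pow(Add(38, Mul(4, Add(-6, -160, 244))), 2) = Pow(Add(38, Mul(4, 78)), 2) = Pow(Add(38, 312), 2) = Pow(350, 2) = 122500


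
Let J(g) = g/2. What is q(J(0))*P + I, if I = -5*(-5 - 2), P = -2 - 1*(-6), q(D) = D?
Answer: 35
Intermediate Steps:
J(g) = g/2 (J(g) = g*(½) = g/2)
P = 4 (P = -2 + 6 = 4)
I = 35 (I = -5*(-7) = 35)
q(J(0))*P + I = ((½)*0)*4 + 35 = 0*4 + 35 = 0 + 35 = 35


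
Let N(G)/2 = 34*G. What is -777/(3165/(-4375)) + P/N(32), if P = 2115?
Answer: 493582265/459136 ≈ 1075.0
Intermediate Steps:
N(G) = 68*G (N(G) = 2*(34*G) = 68*G)
-777/(3165/(-4375)) + P/N(32) = -777/(3165/(-4375)) + 2115/((68*32)) = -777/(3165*(-1/4375)) + 2115/2176 = -777/(-633/875) + 2115*(1/2176) = -777*(-875/633) + 2115/2176 = 226625/211 + 2115/2176 = 493582265/459136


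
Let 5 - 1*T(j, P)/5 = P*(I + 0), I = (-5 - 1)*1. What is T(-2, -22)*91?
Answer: -57785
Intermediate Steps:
I = -6 (I = -6*1 = -6)
T(j, P) = 25 + 30*P (T(j, P) = 25 - 5*P*(-6 + 0) = 25 - 5*P*(-6) = 25 - (-30)*P = 25 + 30*P)
T(-2, -22)*91 = (25 + 30*(-22))*91 = (25 - 660)*91 = -635*91 = -57785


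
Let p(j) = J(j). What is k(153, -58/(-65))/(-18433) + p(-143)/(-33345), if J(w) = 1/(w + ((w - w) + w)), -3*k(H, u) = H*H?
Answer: 74414654443/175789438110 ≈ 0.42332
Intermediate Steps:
k(H, u) = -H²/3 (k(H, u) = -H*H/3 = -H²/3)
J(w) = 1/(2*w) (J(w) = 1/(w + (0 + w)) = 1/(w + w) = 1/(2*w))
p(j) = 1/(2*j)
k(153, -58/(-65))/(-18433) + p(-143)/(-33345) = -⅓*153²/(-18433) + ((½)/(-143))/(-33345) = -⅓*23409*(-1/18433) + ((½)*(-1/143))*(-1/33345) = -7803*(-1/18433) - 1/286*(-1/33345) = 7803/18433 + 1/9536670 = 74414654443/175789438110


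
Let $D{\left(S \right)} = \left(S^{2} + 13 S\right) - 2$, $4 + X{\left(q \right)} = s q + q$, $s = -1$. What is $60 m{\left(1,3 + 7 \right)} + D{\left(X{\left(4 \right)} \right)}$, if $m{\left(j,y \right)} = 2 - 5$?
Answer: $-218$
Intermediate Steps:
$m{\left(j,y \right)} = -3$
$X{\left(q \right)} = -4$ ($X{\left(q \right)} = -4 + \left(- q + q\right) = -4 + 0 = -4$)
$D{\left(S \right)} = -2 + S^{2} + 13 S$
$60 m{\left(1,3 + 7 \right)} + D{\left(X{\left(4 \right)} \right)} = 60 \left(-3\right) + \left(-2 + \left(-4\right)^{2} + 13 \left(-4\right)\right) = -180 - 38 = -218$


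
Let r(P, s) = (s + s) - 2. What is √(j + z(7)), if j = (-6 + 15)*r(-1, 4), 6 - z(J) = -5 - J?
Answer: 6*√2 ≈ 8.4853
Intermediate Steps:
r(P, s) = -2 + 2*s (r(P, s) = 2*s - 2 = -2 + 2*s)
z(J) = 11 + J (z(J) = 6 - (-5 - J) = 6 + (5 + J) = 11 + J)
j = 54 (j = (-6 + 15)*(-2 + 2*4) = 9*(-2 + 8) = 9*6 = 54)
√(j + z(7)) = √(54 + (11 + 7)) = √(54 + 18) = √72 = 6*√2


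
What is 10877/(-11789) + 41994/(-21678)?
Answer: -121809812/42593657 ≈ -2.8598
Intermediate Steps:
10877/(-11789) + 41994/(-21678) = 10877*(-1/11789) + 41994*(-1/21678) = -10877/11789 - 6999/3613 = -121809812/42593657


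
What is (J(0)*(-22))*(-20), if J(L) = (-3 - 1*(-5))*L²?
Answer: 0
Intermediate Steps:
J(L) = 2*L² (J(L) = (-3 + 5)*L² = 2*L²)
(J(0)*(-22))*(-20) = ((2*0²)*(-22))*(-20) = ((2*0)*(-22))*(-20) = (0*(-22))*(-20) = 0*(-20) = 0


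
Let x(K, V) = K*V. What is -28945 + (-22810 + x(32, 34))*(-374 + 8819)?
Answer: -183471235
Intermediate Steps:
-28945 + (-22810 + x(32, 34))*(-374 + 8819) = -28945 + (-22810 + 32*34)*(-374 + 8819) = -28945 + (-22810 + 1088)*8445 = -28945 - 21722*8445 = -28945 - 183442290 = -183471235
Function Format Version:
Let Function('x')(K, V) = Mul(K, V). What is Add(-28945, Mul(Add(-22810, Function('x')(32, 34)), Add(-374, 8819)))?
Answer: -183471235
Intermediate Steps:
Add(-28945, Mul(Add(-22810, Function('x')(32, 34)), Add(-374, 8819))) = Add(-28945, Mul(Add(-22810, Mul(32, 34)), Add(-374, 8819))) = Add(-28945, Mul(Add(-22810, 1088), 8445)) = Add(-28945, Mul(-21722, 8445)) = Add(-28945, -183442290) = -183471235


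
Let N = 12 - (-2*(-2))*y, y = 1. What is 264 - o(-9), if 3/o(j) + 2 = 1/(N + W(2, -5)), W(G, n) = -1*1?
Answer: 3453/13 ≈ 265.62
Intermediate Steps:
W(G, n) = -1
N = 8 (N = 12 - (-2*(-2)) = 12 - 4 = 8)
o(j) = -21/13 (o(j) = 3/(-2 + 1/(8 - 1)) = 3/(-2 + 1/7) = 3/(-2 + ⅐) = 3/(-13/7) = 3*(-7/13) = -21/13)
264 - o(-9) = 264 - 1*(-21/13) = 264 + 21/13 = 3453/13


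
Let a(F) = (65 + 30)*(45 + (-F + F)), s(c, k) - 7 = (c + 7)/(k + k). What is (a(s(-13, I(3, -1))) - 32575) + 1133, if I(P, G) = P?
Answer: -27167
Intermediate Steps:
s(c, k) = 7 + (7 + c)/(2*k) (s(c, k) = 7 + (c + 7)/(k + k) = 7 + (7 + c)/((2*k)) = 7 + (7 + c)*(1/(2*k)) = 7 + (7 + c)/(2*k))
a(F) = 4275 (a(F) = 95*(45 + 0) = 95*45 = 4275)
(a(s(-13, I(3, -1))) - 32575) + 1133 = (4275 - 32575) + 1133 = -28300 + 1133 = -27167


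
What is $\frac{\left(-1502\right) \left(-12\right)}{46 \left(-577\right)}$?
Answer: $- \frac{9012}{13271} \approx -0.67907$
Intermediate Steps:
$\frac{\left(-1502\right) \left(-12\right)}{46 \left(-577\right)} = \frac{18024}{-26542} = 18024 \left(- \frac{1}{26542}\right) = - \frac{9012}{13271}$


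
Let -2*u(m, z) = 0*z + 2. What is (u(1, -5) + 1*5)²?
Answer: 16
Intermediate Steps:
u(m, z) = -1 (u(m, z) = -(0*z + 2)/2 = -(0 + 2)/2 = -½*2 = -1)
(u(1, -5) + 1*5)² = (-1 + 1*5)² = (-1 + 5)² = 4² = 16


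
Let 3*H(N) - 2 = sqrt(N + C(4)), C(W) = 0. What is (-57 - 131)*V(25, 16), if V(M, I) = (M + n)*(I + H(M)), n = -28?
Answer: 10340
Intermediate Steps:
H(N) = 2/3 + sqrt(N)/3 (H(N) = 2/3 + sqrt(N + 0)/3 = 2/3 + sqrt(N)/3)
V(M, I) = (-28 + M)*(2/3 + I + sqrt(M)/3) (V(M, I) = (M - 28)*(I + (2/3 + sqrt(M)/3)) = (-28 + M)*(2/3 + I + sqrt(M)/3))
(-57 - 131)*V(25, 16) = (-57 - 131)*(-56/3 - 28*16 - 28*sqrt(25)/3 + 16*25 + (1/3)*25*(2 + sqrt(25))) = -188*(-56/3 - 448 - 28/3*5 + 400 + (1/3)*25*(2 + 5)) = -188*(-56/3 - 448 - 140/3 + 400 + (1/3)*25*7) = -188*(-56/3 - 448 - 140/3 + 400 + 175/3) = -188*(-55) = 10340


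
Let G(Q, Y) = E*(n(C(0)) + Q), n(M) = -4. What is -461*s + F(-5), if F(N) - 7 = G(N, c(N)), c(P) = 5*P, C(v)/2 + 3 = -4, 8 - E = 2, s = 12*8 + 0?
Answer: -44303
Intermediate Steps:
s = 96 (s = 96 + 0 = 96)
E = 6 (E = 8 - 1*2 = 8 - 2 = 6)
C(v) = -14 (C(v) = -6 + 2*(-4) = -6 - 8 = -14)
G(Q, Y) = -24 + 6*Q (G(Q, Y) = 6*(-4 + Q) = -24 + 6*Q)
F(N) = -17 + 6*N (F(N) = 7 + (-24 + 6*N) = -17 + 6*N)
-461*s + F(-5) = -461*96 + (-17 + 6*(-5)) = -44256 + (-17 - 30) = -44256 - 47 = -44303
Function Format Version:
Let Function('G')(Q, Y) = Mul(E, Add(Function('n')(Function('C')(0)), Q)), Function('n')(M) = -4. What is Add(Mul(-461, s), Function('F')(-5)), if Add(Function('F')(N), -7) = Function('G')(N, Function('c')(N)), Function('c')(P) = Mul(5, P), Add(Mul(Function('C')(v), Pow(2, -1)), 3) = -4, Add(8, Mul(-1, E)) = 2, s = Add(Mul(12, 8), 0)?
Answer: -44303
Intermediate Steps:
s = 96 (s = Add(96, 0) = 96)
E = 6 (E = Add(8, Mul(-1, 2)) = Add(8, -2) = 6)
Function('C')(v) = -14 (Function('C')(v) = Add(-6, Mul(2, -4)) = Add(-6, -8) = -14)
Function('G')(Q, Y) = Add(-24, Mul(6, Q)) (Function('G')(Q, Y) = Mul(6, Add(-4, Q)) = Add(-24, Mul(6, Q)))
Function('F')(N) = Add(-17, Mul(6, N)) (Function('F')(N) = Add(7, Add(-24, Mul(6, N))) = Add(-17, Mul(6, N)))
Add(Mul(-461, s), Function('F')(-5)) = Add(Mul(-461, 96), Add(-17, Mul(6, -5))) = Add(-44256, Add(-17, -30)) = Add(-44256, -47) = -44303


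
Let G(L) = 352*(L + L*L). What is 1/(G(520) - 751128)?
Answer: 1/94612712 ≈ 1.0569e-8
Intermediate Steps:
G(L) = 352*L + 352*L² (G(L) = 352*(L + L²) = 352*L + 352*L²)
1/(G(520) - 751128) = 1/(352*520*(1 + 520) - 751128) = 1/(352*520*521 - 751128) = 1/(95363840 - 751128) = 1/94612712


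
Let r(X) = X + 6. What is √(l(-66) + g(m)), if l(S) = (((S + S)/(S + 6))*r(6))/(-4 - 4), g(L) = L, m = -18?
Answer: I*√2130/10 ≈ 4.6152*I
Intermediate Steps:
r(X) = 6 + X
l(S) = -3*S/(6 + S) (l(S) = (((S + S)/(S + 6))*(6 + 6))/(-4 - 4) = (((2*S)/(6 + S))*12)/(-8) = ((2*S/(6 + S))*12)*(-⅛) = (24*S/(6 + S))*(-⅛) = -3*S/(6 + S))
√(l(-66) + g(m)) = √(-3*(-66)/(6 - 66) - 18) = √(-3*(-66)/(-60) - 18) = √(-3*(-66)*(-1/60) - 18) = √(-33/10 - 18) = √(-213/10) = I*√2130/10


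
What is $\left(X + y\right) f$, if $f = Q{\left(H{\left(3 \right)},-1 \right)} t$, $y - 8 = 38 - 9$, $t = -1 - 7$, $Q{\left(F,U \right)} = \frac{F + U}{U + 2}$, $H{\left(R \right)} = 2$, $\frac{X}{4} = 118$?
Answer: $-4072$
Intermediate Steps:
$X = 472$ ($X = 4 \cdot 118 = 472$)
$Q{\left(F,U \right)} = \frac{F + U}{2 + U}$
$t = -8$ ($t = -1 - 7 = -8$)
$y = 37$ ($y = 8 + \left(38 - 9\right) = 8 + 29 = 37$)
$f = -8$ ($f = \frac{2 - 1}{2 - 1} \left(-8\right) = 1^{-1} \cdot 1 \left(-8\right) = 1 \cdot 1 \left(-8\right) = 1 \left(-8\right) = -8$)
$\left(X + y\right) f = \left(472 + 37\right) \left(-8\right) = 509 \left(-8\right) = -4072$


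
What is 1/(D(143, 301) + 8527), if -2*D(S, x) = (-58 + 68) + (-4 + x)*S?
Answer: -2/25427 ≈ -7.8657e-5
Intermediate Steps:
D(S, x) = -5 - S*(-4 + x)/2 (D(S, x) = -((-58 + 68) + (-4 + x)*S)/2 = -(10 + S*(-4 + x))/2 = -5 - S*(-4 + x)/2)
1/(D(143, 301) + 8527) = 1/((-5 + 2*143 - ½*143*301) + 8527) = 1/((-5 + 286 - 43043/2) + 8527) = 1/(-42481/2 + 8527) = 1/(-25427/2) = -2/25427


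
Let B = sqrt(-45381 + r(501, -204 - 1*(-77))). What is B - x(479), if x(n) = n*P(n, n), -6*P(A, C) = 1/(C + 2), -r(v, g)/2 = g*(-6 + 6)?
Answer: 479/2886 + I*sqrt(45381) ≈ 0.16597 + 213.03*I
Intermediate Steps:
r(v, g) = 0 (r(v, g) = -2*g*(-6 + 6) = -2*g*0 = -2*0 = 0)
P(A, C) = -1/(6*(2 + C)) (P(A, C) = -1/(6*(C + 2)) = -1/(6*(2 + C)))
B = I*sqrt(45381) (B = sqrt(-45381 + 0) = sqrt(-45381) = I*sqrt(45381) ≈ 213.03*I)
x(n) = -n/(12 + 6*n) (x(n) = n*(-1/(12 + 6*n)) = -n/(12 + 6*n))
B - x(479) = I*sqrt(45381) - (-1)*479/(12 + 6*479) = I*sqrt(45381) - (-1)*479/(12 + 2874) = I*sqrt(45381) - (-1)*479/2886 = I*sqrt(45381) - 1*(-479/2886) = I*sqrt(45381) + 479/2886 = 479/2886 + I*sqrt(45381)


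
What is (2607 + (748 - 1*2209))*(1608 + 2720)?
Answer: 4959888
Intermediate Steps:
(2607 + (748 - 1*2209))*(1608 + 2720) = (2607 + (748 - 2209))*4328 = (2607 - 1461)*4328 = 1146*4328 = 4959888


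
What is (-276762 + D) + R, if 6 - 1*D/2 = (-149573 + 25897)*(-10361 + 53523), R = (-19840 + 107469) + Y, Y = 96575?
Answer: 10676114478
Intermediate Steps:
R = 184204 (R = (-19840 + 107469) + 96575 = 87629 + 96575 = 184204)
D = 10676207036 (D = 12 - 2*(-149573 + 25897)*(-10361 + 53523) = 12 - (-247352)*43162 = 12 - 2*(-5338103512) = 12 + 10676207024 = 10676207036)
(-276762 + D) + R = (-276762 + 10676207036) + 184204 = 10675930274 + 184204 = 10676114478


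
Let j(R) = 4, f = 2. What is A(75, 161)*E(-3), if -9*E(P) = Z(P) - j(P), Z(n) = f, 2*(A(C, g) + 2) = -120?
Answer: -124/9 ≈ -13.778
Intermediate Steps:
A(C, g) = -62 (A(C, g) = -2 + (1/2)*(-120) = -2 - 60 = -62)
Z(n) = 2
E(P) = 2/9 (E(P) = -(2 - 1*4)/9 = -(2 - 4)/9 = -1/9*(-2) = 2/9)
A(75, 161)*E(-3) = -62*2/9 = -124/9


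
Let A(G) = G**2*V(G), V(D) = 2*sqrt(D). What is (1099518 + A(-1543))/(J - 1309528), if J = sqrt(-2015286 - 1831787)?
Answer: 2*(-549759*I + 2380849*sqrt(1543))/(67*sqrt(857) + 1309528*I) ≈ -0.62569 - 142.83*I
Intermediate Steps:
J = 67*I*sqrt(857) (J = sqrt(-3847073) = 67*I*sqrt(857) ≈ 1961.4*I)
A(G) = 2*G**(5/2) (A(G) = G**2*(2*sqrt(G)) = 2*G**(5/2))
(1099518 + A(-1543))/(J - 1309528) = (1099518 + 2*(-1543)**(5/2))/(67*I*sqrt(857) - 1309528) = (1099518 + 2*(2380849*I*sqrt(1543)))/(-1309528 + 67*I*sqrt(857)) = (1099518 + 4761698*I*sqrt(1543))/(-1309528 + 67*I*sqrt(857))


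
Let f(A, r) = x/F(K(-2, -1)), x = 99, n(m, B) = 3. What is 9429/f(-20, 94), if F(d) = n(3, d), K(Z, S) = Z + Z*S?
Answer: 3143/11 ≈ 285.73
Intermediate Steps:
K(Z, S) = Z + S*Z
F(d) = 3
f(A, r) = 33 (f(A, r) = 99/3 = 99*(⅓) = 33)
9429/f(-20, 94) = 9429/33 = 9429*(1/33) = 3143/11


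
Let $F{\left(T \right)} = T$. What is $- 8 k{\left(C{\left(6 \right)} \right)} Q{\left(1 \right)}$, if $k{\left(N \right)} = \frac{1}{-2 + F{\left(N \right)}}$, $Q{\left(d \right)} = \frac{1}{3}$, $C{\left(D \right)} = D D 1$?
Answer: $- \frac{4}{51} \approx -0.078431$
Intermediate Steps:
$C{\left(D \right)} = D^{2}$ ($C{\left(D \right)} = D^{2} \cdot 1 = D^{2}$)
$Q{\left(d \right)} = \frac{1}{3}$
$k{\left(N \right)} = \frac{1}{-2 + N}$
$- 8 k{\left(C{\left(6 \right)} \right)} Q{\left(1 \right)} = - \frac{8}{-2 + 6^{2}} \cdot \frac{1}{3} = - \frac{8}{-2 + 36} \cdot \frac{1}{3} = - \frac{8}{34} \cdot \frac{1}{3} = \left(-8\right) \frac{1}{34} \cdot \frac{1}{3} = \left(- \frac{4}{17}\right) \frac{1}{3} = - \frac{4}{51}$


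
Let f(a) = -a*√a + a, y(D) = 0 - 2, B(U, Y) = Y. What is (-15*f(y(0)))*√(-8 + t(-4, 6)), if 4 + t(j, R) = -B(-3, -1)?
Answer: 30*√22 + 30*I*√11 ≈ 140.71 + 99.499*I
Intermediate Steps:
y(D) = -2
t(j, R) = -3 (t(j, R) = -4 - 1*(-1) = -4 + 1 = -3)
f(a) = a - a^(3/2) (f(a) = -a^(3/2) + a = a - a^(3/2))
(-15*f(y(0)))*√(-8 + t(-4, 6)) = (-15*(-2 - (-2)^(3/2)))*√(-8 - 3) = (-15*(-2 - (-2)*I*√2))*√(-11) = (-15*(-2 + 2*I*√2))*(I*√11) = (30 - 30*I*√2)*(I*√11) = I*√11*(30 - 30*I*√2)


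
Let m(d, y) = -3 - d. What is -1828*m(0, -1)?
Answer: 5484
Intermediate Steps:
-1828*m(0, -1) = -1828*(-3 - 1*0) = -1828*(-3 + 0) = -1828*(-3) = 5484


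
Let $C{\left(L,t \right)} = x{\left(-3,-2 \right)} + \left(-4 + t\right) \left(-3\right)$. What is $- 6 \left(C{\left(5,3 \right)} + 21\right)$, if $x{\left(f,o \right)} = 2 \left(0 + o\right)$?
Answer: $-120$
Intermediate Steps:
$x{\left(f,o \right)} = 2 o$
$C{\left(L,t \right)} = 8 - 3 t$ ($C{\left(L,t \right)} = 2 \left(-2\right) + \left(-4 + t\right) \left(-3\right) = -4 - \left(-12 + 3 t\right) = 8 - 3 t$)
$- 6 \left(C{\left(5,3 \right)} + 21\right) = - 6 \left(\left(8 - 9\right) + 21\right) = - 6 \left(-1 + 21\right) = \left(-6\right) 20 = -120$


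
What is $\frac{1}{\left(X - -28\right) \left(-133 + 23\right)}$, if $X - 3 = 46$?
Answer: $- \frac{1}{8470} \approx -0.00011806$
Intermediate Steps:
$X = 49$ ($X = 3 + 46 = 49$)
$\frac{1}{\left(X - -28\right) \left(-133 + 23\right)} = \frac{1}{\left(49 - -28\right) \left(-133 + 23\right)} = \frac{1}{\left(49 + 28\right) \left(-110\right)} = \frac{1}{77 \left(-110\right)} = \frac{1}{-8470} = - \frac{1}{8470}$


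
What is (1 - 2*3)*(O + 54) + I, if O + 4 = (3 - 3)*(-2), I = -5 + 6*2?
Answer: -243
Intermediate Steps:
I = 7 (I = -5 + 12 = 7)
O = -4 (O = -4 + (3 - 3)*(-2) = -4 + 0*(-2) = -4 + 0 = -4)
(1 - 2*3)*(O + 54) + I = (1 - 2*3)*(-4 + 54) + 7 = (1 - 6)*50 + 7 = -5*50 + 7 = -250 + 7 = -243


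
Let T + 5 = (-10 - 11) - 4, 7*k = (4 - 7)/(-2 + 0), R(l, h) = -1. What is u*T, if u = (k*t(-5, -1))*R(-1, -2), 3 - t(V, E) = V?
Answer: 360/7 ≈ 51.429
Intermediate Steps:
t(V, E) = 3 - V
k = 3/14 (k = ((4 - 7)/(-2 + 0))/7 = (-3/(-2))/7 = (-3*(-1/2))/7 = (1/7)*(3/2) = 3/14 ≈ 0.21429)
u = -12/7 (u = (3*(3 - 1*(-5))/14)*(-1) = (3*(3 + 5)/14)*(-1) = ((3/14)*8)*(-1) = (12/7)*(-1) = -12/7 ≈ -1.7143)
T = -30 (T = -5 + ((-10 - 11) - 4) = -5 + (-21 - 4) = -5 - 25 = -30)
u*T = -12/7*(-30) = 360/7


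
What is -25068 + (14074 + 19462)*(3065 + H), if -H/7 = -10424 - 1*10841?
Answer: 5094764052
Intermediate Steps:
H = 148855 (H = -7*(-10424 - 1*10841) = -7*(-10424 - 10841) = -7*(-21265) = 148855)
-25068 + (14074 + 19462)*(3065 + H) = -25068 + (14074 + 19462)*(3065 + 148855) = -25068 + 33536*151920 = -25068 + 5094789120 = 5094764052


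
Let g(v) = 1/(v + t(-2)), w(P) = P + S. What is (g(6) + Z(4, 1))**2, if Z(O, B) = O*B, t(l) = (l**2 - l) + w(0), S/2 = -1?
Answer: 1681/100 ≈ 16.810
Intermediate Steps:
S = -2 (S = 2*(-1) = -2)
w(P) = -2 + P (w(P) = P - 2 = -2 + P)
t(l) = -2 + l**2 - l (t(l) = (l**2 - l) + (-2 + 0) = (l**2 - l) - 2 = -2 + l**2 - l)
Z(O, B) = B*O
g(v) = 1/(4 + v) (g(v) = 1/(v + (-2 + (-2)**2 - 1*(-2))) = 1/(v + (-2 + 4 + 2)) = 1/(v + 4) = 1/(4 + v))
(g(6) + Z(4, 1))**2 = (1/(4 + 6) + 1*4)**2 = (1/10 + 4)**2 = (41/10)**2 = 1681/100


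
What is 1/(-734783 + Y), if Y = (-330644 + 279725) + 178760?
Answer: -1/606942 ≈ -1.6476e-6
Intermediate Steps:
Y = 127841 (Y = -50919 + 178760 = 127841)
1/(-734783 + Y) = 1/(-734783 + 127841) = 1/(-606942) = -1/606942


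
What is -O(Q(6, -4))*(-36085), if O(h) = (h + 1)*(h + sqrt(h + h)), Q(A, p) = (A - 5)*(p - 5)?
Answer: 2598120 - 866040*I*sqrt(2) ≈ 2.5981e+6 - 1.2248e+6*I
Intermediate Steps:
Q(A, p) = (-5 + A)*(-5 + p)
O(h) = (1 + h)*(h + sqrt(2)*sqrt(h)) (O(h) = (1 + h)*(h + sqrt(2*h)) = (1 + h)*(h + sqrt(2)*sqrt(h)))
-O(Q(6, -4))*(-36085) = -((25 - 5*6 - 5*(-4) + 6*(-4)) + (25 - 5*6 - 5*(-4) + 6*(-4))**2 + sqrt(2)*sqrt(25 - 5*6 - 5*(-4) + 6*(-4)) + sqrt(2)*(25 - 5*6 - 5*(-4) + 6*(-4))**(3/2))*(-36085) = -((25 - 30 + 20 - 24) + (25 - 30 + 20 - 24)**2 + sqrt(2)*sqrt(25 - 30 + 20 - 24) + sqrt(2)*(25 - 30 + 20 - 24)**(3/2))*(-36085) = -(-9 + (-9)**2 + sqrt(2)*sqrt(-9) + sqrt(2)*(-9)**(3/2))*(-36085) = -(-9 + 81 + sqrt(2)*(3*I) + sqrt(2)*(-27*I))*(-36085) = -(-9 + 81 + 3*I*sqrt(2) - 27*I*sqrt(2))*(-36085) = -(72 - 24*I*sqrt(2))*(-36085) = -(-2598120 + 866040*I*sqrt(2)) = 2598120 - 866040*I*sqrt(2)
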